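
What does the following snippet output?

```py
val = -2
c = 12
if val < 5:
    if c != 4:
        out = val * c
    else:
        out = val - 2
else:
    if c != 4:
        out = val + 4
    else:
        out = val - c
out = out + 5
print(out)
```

val=-2, c=12
val < 5 is True; c != 4 is True
→ out = val * c = -24
out = (-24)+5 = -19

-19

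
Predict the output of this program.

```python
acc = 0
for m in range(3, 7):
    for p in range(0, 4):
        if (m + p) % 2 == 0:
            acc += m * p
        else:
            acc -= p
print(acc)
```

40

m=3,p=0: odd sum, acc = 0-0 = 0
m=3,p=1: even sum, acc = 0+3 = 3
m=3,p=2: odd sum, acc = 3-2 = 1
m=3,p=3: even sum, acc = 1+9 = 10
m=4,p=0: even sum, acc = 10+0 = 10
m=4,p=1: odd sum, acc = 10-1 = 9
m=4,p=2: even sum, acc = 9+8 = 17
m=4,p=3: odd sum, acc = 17-3 = 14
m=5,p=0: odd sum, acc = 14-0 = 14
m=5,p=1: even sum, acc = 14+5 = 19
m=5,p=2: odd sum, acc = 19-2 = 17
m=5,p=3: even sum, acc = 17+15 = 32
m=6,p=0: even sum, acc = 32+0 = 32
m=6,p=1: odd sum, acc = 32-1 = 31
m=6,p=2: even sum, acc = 31+12 = 43
m=6,p=3: odd sum, acc = 43-3 = 40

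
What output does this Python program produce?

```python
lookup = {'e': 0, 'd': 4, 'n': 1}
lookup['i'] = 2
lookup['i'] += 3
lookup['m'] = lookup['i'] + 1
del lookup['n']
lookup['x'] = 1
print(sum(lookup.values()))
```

16

lookup['i'] = 2 → {'e': 0, 'd': 4, 'n': 1, 'i': 2}
lookup['i'] = 2+3 = 5 → {'e': 0, 'd': 4, 'n': 1, 'i': 5}
lookup['m'] = lookup['i']+1 = 6 → {'e': 0, 'd': 4, 'n': 1, 'i': 5, 'm': 6}
del 'n' → {'e': 0, 'd': 4, 'i': 5, 'm': 6}
lookup['x'] = 1 → {'e': 0, 'd': 4, 'i': 5, 'm': 6, 'x': 1}
sum of values = 16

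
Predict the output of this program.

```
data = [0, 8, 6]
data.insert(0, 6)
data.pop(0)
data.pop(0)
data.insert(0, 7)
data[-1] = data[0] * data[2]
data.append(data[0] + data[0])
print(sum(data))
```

insert 6 at 0 → [6, 0, 8, 6]
pop(0) removes 6 → [0, 8, 6]
pop(0) removes 0 → [8, 6]
insert 7 at 0 → [7, 8, 6]
data[-1] = data[0]*data[2] = 7*6 = 42 → [7, 8, 42]
append data[0]+data[0] = 7+7 = 14 → [7, 8, 42, 14]
sum = 71

71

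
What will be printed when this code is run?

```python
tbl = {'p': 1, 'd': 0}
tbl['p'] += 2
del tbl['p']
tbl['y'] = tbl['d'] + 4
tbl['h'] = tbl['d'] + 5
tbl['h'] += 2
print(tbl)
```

tbl['p'] = 1+2 = 3 → {'p': 3, 'd': 0}
del 'p' → {'d': 0}
tbl['y'] = tbl['d']+4 = 4 → {'d': 0, 'y': 4}
tbl['h'] = tbl['d']+5 = 5 → {'d': 0, 'y': 4, 'h': 5}
tbl['h'] = 5+2 = 7 → {'d': 0, 'y': 4, 'h': 7}

{'d': 0, 'y': 4, 'h': 7}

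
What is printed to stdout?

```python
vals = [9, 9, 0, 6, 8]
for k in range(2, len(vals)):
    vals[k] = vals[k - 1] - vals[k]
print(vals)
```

k=2: vals[2] = 9-0 = 9 → [9, 9, 9, 6, 8]
k=3: vals[3] = 9-6 = 3 → [9, 9, 9, 3, 8]
k=4: vals[4] = 3-8 = -5 → [9, 9, 9, 3, -5]

[9, 9, 9, 3, -5]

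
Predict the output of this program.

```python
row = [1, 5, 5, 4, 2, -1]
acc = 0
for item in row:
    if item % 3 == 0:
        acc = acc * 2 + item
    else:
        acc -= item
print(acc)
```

item=1: not %3==0, acc = 0-1 = -1
item=5: not %3==0, acc = (-1)-5 = -6
item=5: not %3==0, acc = (-6)-5 = -11
item=4: not %3==0, acc = (-11)-4 = -15
item=2: not %3==0, acc = (-15)-2 = -17
item=-1: not %3==0, acc = (-17)-(-1) = -16

-16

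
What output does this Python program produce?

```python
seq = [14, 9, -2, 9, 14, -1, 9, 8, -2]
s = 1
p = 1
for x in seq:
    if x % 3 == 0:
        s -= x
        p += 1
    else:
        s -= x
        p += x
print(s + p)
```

x=14: not %3==0, s = 1-14 = -13; p=15
x=9: %3==0, s = (-13)-9 = -22; p=16
x=-2: not %3==0, s = (-22)-(-2) = -20; p=14
x=9: %3==0, s = (-20)-9 = -29; p=15
x=14: not %3==0, s = (-29)-14 = -43; p=29
x=-1: not %3==0, s = (-43)-(-1) = -42; p=28
x=9: %3==0, s = (-42)-9 = -51; p=29
x=8: not %3==0, s = (-51)-8 = -59; p=37
x=-2: not %3==0, s = (-59)-(-2) = -57; p=35
s+p = (-57)+35 = -22

-22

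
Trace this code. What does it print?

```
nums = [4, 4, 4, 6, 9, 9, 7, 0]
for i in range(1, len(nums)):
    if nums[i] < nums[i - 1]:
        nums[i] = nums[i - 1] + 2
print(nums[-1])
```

i=1: 4>=4, unchanged → [4, 4, 4, 6, 9, 9, 7, 0]
i=2: 4>=4, unchanged → [4, 4, 4, 6, 9, 9, 7, 0]
i=3: 6>=4, unchanged → [4, 4, 4, 6, 9, 9, 7, 0]
i=4: 9>=6, unchanged → [4, 4, 4, 6, 9, 9, 7, 0]
i=5: 9>=9, unchanged → [4, 4, 4, 6, 9, 9, 7, 0]
i=6: 7<9, nums[6] = 9+2 = 11 → [4, 4, 4, 6, 9, 9, 11, 0]
i=7: 0<11, nums[7] = 11+2 = 13 → [4, 4, 4, 6, 9, 9, 11, 13]

13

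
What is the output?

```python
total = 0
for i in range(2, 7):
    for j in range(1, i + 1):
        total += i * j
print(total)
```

265

i=2,j=1: total = 0+2 = 2
i=2,j=2: total = 2+4 = 6
i=3,j=1: total = 6+3 = 9
i=3,j=2: total = 9+6 = 15
i=3,j=3: total = 15+9 = 24
i=4,j=1: total = 24+4 = 28
i=4,j=2: total = 28+8 = 36
i=4,j=3: total = 36+12 = 48
i=4,j=4: total = 48+16 = 64
i=5,j=1: total = 64+5 = 69
i=5,j=2: total = 69+10 = 79
i=5,j=3: total = 79+15 = 94
i=5,j=4: total = 94+20 = 114
i=5,j=5: total = 114+25 = 139
i=6,j=1: total = 139+6 = 145
i=6,j=2: total = 145+12 = 157
i=6,j=3: total = 157+18 = 175
i=6,j=4: total = 175+24 = 199
i=6,j=5: total = 199+30 = 229
i=6,j=6: total = 229+36 = 265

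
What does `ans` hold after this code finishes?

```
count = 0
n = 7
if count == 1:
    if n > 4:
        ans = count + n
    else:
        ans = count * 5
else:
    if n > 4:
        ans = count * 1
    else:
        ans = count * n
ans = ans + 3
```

count=0, n=7
count == 1 is False; n > 4 is True
→ ans = count * 1 = 0
ans = 0+3 = 3

3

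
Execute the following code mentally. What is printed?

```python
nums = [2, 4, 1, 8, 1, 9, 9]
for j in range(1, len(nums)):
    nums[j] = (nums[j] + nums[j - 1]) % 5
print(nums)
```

j=1: nums[1] = (4+2)%5 = 1 → [2, 1, 1, 8, 1, 9, 9]
j=2: nums[2] = (1+1)%5 = 2 → [2, 1, 2, 8, 1, 9, 9]
j=3: nums[3] = (8+2)%5 = 0 → [2, 1, 2, 0, 1, 9, 9]
j=4: nums[4] = (1+0)%5 = 1 → [2, 1, 2, 0, 1, 9, 9]
j=5: nums[5] = (9+1)%5 = 0 → [2, 1, 2, 0, 1, 0, 9]
j=6: nums[6] = (9+0)%5 = 4 → [2, 1, 2, 0, 1, 0, 4]

[2, 1, 2, 0, 1, 0, 4]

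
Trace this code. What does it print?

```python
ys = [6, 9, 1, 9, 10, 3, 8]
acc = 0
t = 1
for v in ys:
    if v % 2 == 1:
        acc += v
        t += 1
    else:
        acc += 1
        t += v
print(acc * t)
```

725

v=6: not odd, acc = 0+1 = 1; t=7
v=9: odd, acc = 1+9 = 10; t=8
v=1: odd, acc = 10+1 = 11; t=9
v=9: odd, acc = 11+9 = 20; t=10
v=10: not odd, acc = 20+1 = 21; t=20
v=3: odd, acc = 21+3 = 24; t=21
v=8: not odd, acc = 24+1 = 25; t=29
acc*t = 25*29 = 725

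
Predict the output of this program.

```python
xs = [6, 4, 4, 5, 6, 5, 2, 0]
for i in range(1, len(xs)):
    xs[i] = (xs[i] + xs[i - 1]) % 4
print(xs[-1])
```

i=1: xs[1] = (4+6)%4 = 2 → [6, 2, 4, 5, 6, 5, 2, 0]
i=2: xs[2] = (4+2)%4 = 2 → [6, 2, 2, 5, 6, 5, 2, 0]
i=3: xs[3] = (5+2)%4 = 3 → [6, 2, 2, 3, 6, 5, 2, 0]
i=4: xs[4] = (6+3)%4 = 1 → [6, 2, 2, 3, 1, 5, 2, 0]
i=5: xs[5] = (5+1)%4 = 2 → [6, 2, 2, 3, 1, 2, 2, 0]
i=6: xs[6] = (2+2)%4 = 0 → [6, 2, 2, 3, 1, 2, 0, 0]
i=7: xs[7] = (0+0)%4 = 0 → [6, 2, 2, 3, 1, 2, 0, 0]

0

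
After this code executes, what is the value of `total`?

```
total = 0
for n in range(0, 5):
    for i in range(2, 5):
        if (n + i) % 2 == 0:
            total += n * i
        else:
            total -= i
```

n=0,i=2: even sum, total = 0+0 = 0
n=0,i=3: odd sum, total = 0-3 = -3
n=0,i=4: even sum, total = (-3)+0 = -3
n=1,i=2: odd sum, total = (-3)-2 = -5
n=1,i=3: even sum, total = (-5)+3 = -2
n=1,i=4: odd sum, total = (-2)-4 = -6
n=2,i=2: even sum, total = (-6)+4 = -2
n=2,i=3: odd sum, total = (-2)-3 = -5
n=2,i=4: even sum, total = (-5)+8 = 3
n=3,i=2: odd sum, total = 3-2 = 1
n=3,i=3: even sum, total = 1+9 = 10
n=3,i=4: odd sum, total = 10-4 = 6
n=4,i=2: even sum, total = 6+8 = 14
n=4,i=3: odd sum, total = 14-3 = 11
n=4,i=4: even sum, total = 11+16 = 27

27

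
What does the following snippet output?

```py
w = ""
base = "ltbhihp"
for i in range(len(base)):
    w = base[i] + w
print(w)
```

i=0: prepend 'l' → 'l'
i=1: prepend 't' → 'tl'
i=2: prepend 'b' → 'btl'
i=3: prepend 'h' → 'hbtl'
i=4: prepend 'i' → 'ihbtl'
i=5: prepend 'h' → 'hihbtl'
i=6: prepend 'p' → 'phihbtl'

phihbtl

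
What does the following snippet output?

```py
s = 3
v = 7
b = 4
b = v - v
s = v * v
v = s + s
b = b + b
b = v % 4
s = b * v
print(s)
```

196

b = 7-7 = 0
s = 7*7 = 49
v = 49+49 = 98
b = 0+0 = 0
b = 98%4 = 2
s = 2*98 = 196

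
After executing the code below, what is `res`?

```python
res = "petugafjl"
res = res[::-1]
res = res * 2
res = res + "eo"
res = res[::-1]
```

reverse → 'ljfagutep'
repeat ×2 → 'ljfagutepljfagutep'
+ 'eo' → 'ljfagutepljfagutepeo'
reverse → 'oepetugafjlpetugafjl'

'oepetugafjlpetugafjl'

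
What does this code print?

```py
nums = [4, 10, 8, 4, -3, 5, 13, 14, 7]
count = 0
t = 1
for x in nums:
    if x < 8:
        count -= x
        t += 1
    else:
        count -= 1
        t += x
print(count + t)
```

30

x=4: <8, count = 0-4 = -4; t=2
x=10: not <8, count = (-4)-1 = -5; t=12
x=8: not <8, count = (-5)-1 = -6; t=20
x=4: <8, count = (-6)-4 = -10; t=21
x=-3: <8, count = (-10)-(-3) = -7; t=22
x=5: <8, count = (-7)-5 = -12; t=23
x=13: not <8, count = (-12)-1 = -13; t=36
x=14: not <8, count = (-13)-1 = -14; t=50
x=7: <8, count = (-14)-7 = -21; t=51
count+t = (-21)+51 = 30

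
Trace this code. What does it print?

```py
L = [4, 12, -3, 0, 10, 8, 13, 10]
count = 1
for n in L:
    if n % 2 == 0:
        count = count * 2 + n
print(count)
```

450

n=4: even, count = 1*2+4 = 6
n=12: even, count = 6*2+12 = 24
n=-3: not even
n=0: even, count = 24*2+0 = 48
n=10: even, count = 48*2+10 = 106
n=8: even, count = 106*2+8 = 220
n=13: not even
n=10: even, count = 220*2+10 = 450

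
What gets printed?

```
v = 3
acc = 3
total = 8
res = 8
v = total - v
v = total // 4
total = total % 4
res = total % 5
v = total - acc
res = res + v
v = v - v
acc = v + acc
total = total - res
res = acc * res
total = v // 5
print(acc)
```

v = 8-3 = 5
v = 8//4 = 2
total = 8%4 = 0
res = 0%5 = 0
v = 0-3 = -3
res = 0+(-3) = -3
v = (-3)-(-3) = 0
acc = 0+3 = 3
total = 0-(-3) = 3
res = 3*(-3) = -9
total = 0//5 = 0

3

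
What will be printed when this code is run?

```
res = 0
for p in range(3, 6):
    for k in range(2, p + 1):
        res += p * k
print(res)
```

121

p=3,k=2: res = 0+6 = 6
p=3,k=3: res = 6+9 = 15
p=4,k=2: res = 15+8 = 23
p=4,k=3: res = 23+12 = 35
p=4,k=4: res = 35+16 = 51
p=5,k=2: res = 51+10 = 61
p=5,k=3: res = 61+15 = 76
p=5,k=4: res = 76+20 = 96
p=5,k=5: res = 96+25 = 121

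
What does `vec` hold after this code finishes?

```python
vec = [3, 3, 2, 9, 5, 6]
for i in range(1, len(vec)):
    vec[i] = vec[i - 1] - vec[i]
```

[3, 0, -2, -11, -16, -22]

i=1: vec[1] = 3-3 = 0 → [3, 0, 2, 9, 5, 6]
i=2: vec[2] = 0-2 = -2 → [3, 0, -2, 9, 5, 6]
i=3: vec[3] = (-2)-9 = -11 → [3, 0, -2, -11, 5, 6]
i=4: vec[4] = (-11)-5 = -16 → [3, 0, -2, -11, -16, 6]
i=5: vec[5] = (-16)-6 = -22 → [3, 0, -2, -11, -16, -22]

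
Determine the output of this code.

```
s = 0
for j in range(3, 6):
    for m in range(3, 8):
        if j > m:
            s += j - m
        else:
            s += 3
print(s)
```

40

j=3,m=3: not 3>3, s = 0+3 = 3
j=3,m=4: not 3>4, s = 3+3 = 6
j=3,m=5: not 3>5, s = 6+3 = 9
j=3,m=6: not 3>6, s = 9+3 = 12
j=3,m=7: not 3>7, s = 12+3 = 15
j=4,m=3: 4>3, s = 15+1 = 16
j=4,m=4: not 4>4, s = 16+3 = 19
j=4,m=5: not 4>5, s = 19+3 = 22
j=4,m=6: not 4>6, s = 22+3 = 25
j=4,m=7: not 4>7, s = 25+3 = 28
j=5,m=3: 5>3, s = 28+2 = 30
j=5,m=4: 5>4, s = 30+1 = 31
j=5,m=5: not 5>5, s = 31+3 = 34
j=5,m=6: not 5>6, s = 34+3 = 37
j=5,m=7: not 5>7, s = 37+3 = 40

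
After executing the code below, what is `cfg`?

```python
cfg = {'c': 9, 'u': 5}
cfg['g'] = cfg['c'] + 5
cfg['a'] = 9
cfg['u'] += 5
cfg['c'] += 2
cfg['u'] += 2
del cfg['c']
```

{'u': 12, 'g': 14, 'a': 9}

cfg['g'] = cfg['c']+5 = 14 → {'c': 9, 'u': 5, 'g': 14}
cfg['a'] = 9 → {'c': 9, 'u': 5, 'g': 14, 'a': 9}
cfg['u'] = 5+5 = 10 → {'c': 9, 'u': 10, 'g': 14, 'a': 9}
cfg['c'] = 9+2 = 11 → {'c': 11, 'u': 10, 'g': 14, 'a': 9}
cfg['u'] = 10+2 = 12 → {'c': 11, 'u': 12, 'g': 14, 'a': 9}
del 'c' → {'u': 12, 'g': 14, 'a': 9}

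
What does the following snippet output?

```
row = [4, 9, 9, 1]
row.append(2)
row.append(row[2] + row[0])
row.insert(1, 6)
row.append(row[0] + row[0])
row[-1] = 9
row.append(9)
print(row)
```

[4, 6, 9, 9, 1, 2, 13, 9, 9]

append 2 → [4, 9, 9, 1, 2]
append row[2]+row[0] = 9+4 = 13 → [4, 9, 9, 1, 2, 13]
insert 6 at 1 → [4, 6, 9, 9, 1, 2, 13]
append row[0]+row[0] = 4+4 = 8 → [4, 6, 9, 9, 1, 2, 13, 8]
row[-1] = 9 → [4, 6, 9, 9, 1, 2, 13, 9]
append 9 → [4, 6, 9, 9, 1, 2, 13, 9, 9]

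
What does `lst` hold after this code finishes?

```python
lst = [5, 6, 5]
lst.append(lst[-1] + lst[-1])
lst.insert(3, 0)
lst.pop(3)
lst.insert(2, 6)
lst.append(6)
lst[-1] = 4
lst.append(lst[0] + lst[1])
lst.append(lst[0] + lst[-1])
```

append lst[-1]+lst[-1] = 5+5 = 10 → [5, 6, 5, 10]
insert 0 at 3 → [5, 6, 5, 0, 10]
pop(3) removes 0 → [5, 6, 5, 10]
insert 6 at 2 → [5, 6, 6, 5, 10]
append 6 → [5, 6, 6, 5, 10, 6]
lst[-1] = 4 → [5, 6, 6, 5, 10, 4]
append lst[0]+lst[1] = 5+6 = 11 → [5, 6, 6, 5, 10, 4, 11]
append lst[0]+lst[-1] = 5+11 = 16 → [5, 6, 6, 5, 10, 4, 11, 16]

[5, 6, 6, 5, 10, 4, 11, 16]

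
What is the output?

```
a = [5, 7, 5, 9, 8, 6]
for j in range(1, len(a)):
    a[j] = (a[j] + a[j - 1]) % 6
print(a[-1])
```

4

j=1: a[1] = (7+5)%6 = 0 → [5, 0, 5, 9, 8, 6]
j=2: a[2] = (5+0)%6 = 5 → [5, 0, 5, 9, 8, 6]
j=3: a[3] = (9+5)%6 = 2 → [5, 0, 5, 2, 8, 6]
j=4: a[4] = (8+2)%6 = 4 → [5, 0, 5, 2, 4, 6]
j=5: a[5] = (6+4)%6 = 4 → [5, 0, 5, 2, 4, 4]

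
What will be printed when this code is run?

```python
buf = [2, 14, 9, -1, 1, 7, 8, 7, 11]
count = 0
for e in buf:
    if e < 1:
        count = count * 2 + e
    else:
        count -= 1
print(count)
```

e=2: not <1, count = 0-1 = -1
e=14: not <1, count = (-1)-1 = -2
e=9: not <1, count = (-2)-1 = -3
e=-1: <1, count = (-3)*2+(-1) = -7
e=1: not <1, count = (-7)-1 = -8
e=7: not <1, count = (-8)-1 = -9
e=8: not <1, count = (-9)-1 = -10
e=7: not <1, count = (-10)-1 = -11
e=11: not <1, count = (-11)-1 = -12

-12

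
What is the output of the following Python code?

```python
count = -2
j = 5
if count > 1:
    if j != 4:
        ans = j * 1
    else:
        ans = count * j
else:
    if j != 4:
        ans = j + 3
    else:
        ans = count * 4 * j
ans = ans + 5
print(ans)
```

13

count=-2, j=5
count > 1 is False; j != 4 is True
→ ans = j + 3 = 8
ans = 8+5 = 13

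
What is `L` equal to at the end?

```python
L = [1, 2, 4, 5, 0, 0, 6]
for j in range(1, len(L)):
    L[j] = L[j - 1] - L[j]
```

[1, -1, -5, -10, -10, -10, -16]

j=1: L[1] = 1-2 = -1 → [1, -1, 4, 5, 0, 0, 6]
j=2: L[2] = (-1)-4 = -5 → [1, -1, -5, 5, 0, 0, 6]
j=3: L[3] = (-5)-5 = -10 → [1, -1, -5, -10, 0, 0, 6]
j=4: L[4] = (-10)-0 = -10 → [1, -1, -5, -10, -10, 0, 6]
j=5: L[5] = (-10)-0 = -10 → [1, -1, -5, -10, -10, -10, 6]
j=6: L[6] = (-10)-6 = -16 → [1, -1, -5, -10, -10, -10, -16]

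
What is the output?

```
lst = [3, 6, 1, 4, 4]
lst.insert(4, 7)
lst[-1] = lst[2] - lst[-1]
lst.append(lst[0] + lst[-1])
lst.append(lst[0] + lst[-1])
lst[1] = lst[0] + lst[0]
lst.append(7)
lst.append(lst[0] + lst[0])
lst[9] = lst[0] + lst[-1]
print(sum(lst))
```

37

insert 7 at 4 → [3, 6, 1, 4, 7, 4]
lst[-1] = lst[2]-lst[-1] = 1-4 = -3 → [3, 6, 1, 4, 7, -3]
append lst[0]+lst[-1] = 3+(-3) = 0 → [3, 6, 1, 4, 7, -3, 0]
append lst[0]+lst[-1] = 3+0 = 3 → [3, 6, 1, 4, 7, -3, 0, 3]
lst[1] = lst[0]+lst[0] = 3+3 = 6 → [3, 6, 1, 4, 7, -3, 0, 3]
append 7 → [3, 6, 1, 4, 7, -3, 0, 3, 7]
append lst[0]+lst[0] = 3+3 = 6 → [3, 6, 1, 4, 7, -3, 0, 3, 7, 6]
lst[9] = lst[0]+lst[-1] = 3+6 = 9 → [3, 6, 1, 4, 7, -3, 0, 3, 7, 9]
sum = 37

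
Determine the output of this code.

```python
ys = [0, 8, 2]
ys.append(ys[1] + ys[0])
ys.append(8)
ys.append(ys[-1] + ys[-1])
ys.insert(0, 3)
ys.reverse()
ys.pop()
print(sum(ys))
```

42

append ys[1]+ys[0] = 8+0 = 8 → [0, 8, 2, 8]
append 8 → [0, 8, 2, 8, 8]
append ys[-1]+ys[-1] = 8+8 = 16 → [0, 8, 2, 8, 8, 16]
insert 3 at 0 → [3, 0, 8, 2, 8, 8, 16]
reverse → [16, 8, 8, 2, 8, 0, 3]
pop() removes 3 → [16, 8, 8, 2, 8, 0]
sum = 42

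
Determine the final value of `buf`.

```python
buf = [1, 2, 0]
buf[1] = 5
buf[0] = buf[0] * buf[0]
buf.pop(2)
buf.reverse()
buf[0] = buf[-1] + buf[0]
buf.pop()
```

buf[1] = 5 → [1, 5, 0]
buf[0] = buf[0]*buf[0] = 1*1 = 1 → [1, 5, 0]
pop(2) removes 0 → [1, 5]
reverse → [5, 1]
buf[0] = buf[-1]+buf[0] = 1+5 = 6 → [6, 1]
pop() removes 1 → [6]

[6]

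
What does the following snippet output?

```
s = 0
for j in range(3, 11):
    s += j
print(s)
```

52

j=3: s = 0+3 = 3
j=4: s = 3+4 = 7
j=5: s = 7+5 = 12
j=6: s = 12+6 = 18
j=7: s = 18+7 = 25
j=8: s = 25+8 = 33
j=9: s = 33+9 = 42
j=10: s = 42+10 = 52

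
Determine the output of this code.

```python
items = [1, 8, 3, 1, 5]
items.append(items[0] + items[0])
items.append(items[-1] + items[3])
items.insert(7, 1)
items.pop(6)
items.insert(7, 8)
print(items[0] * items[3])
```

append items[0]+items[0] = 1+1 = 2 → [1, 8, 3, 1, 5, 2]
append items[-1]+items[3] = 2+1 = 3 → [1, 8, 3, 1, 5, 2, 3]
insert 1 at 7 → [1, 8, 3, 1, 5, 2, 3, 1]
pop(6) removes 3 → [1, 8, 3, 1, 5, 2, 1]
insert 8 at 7 → [1, 8, 3, 1, 5, 2, 1, 8]
items[0]*items[3] = 1*1 = 1

1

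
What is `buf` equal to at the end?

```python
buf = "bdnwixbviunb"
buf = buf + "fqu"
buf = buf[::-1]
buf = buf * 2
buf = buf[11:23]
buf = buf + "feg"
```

+ 'fqu' → 'bdnwixbviunbfqu'
reverse → 'uqfbnuivbxiwndb'
repeat ×2 → 'uqfbnuivbxiwndbuqfbnuivbxiwndb'
slice [11:23] → 'wndbuqfbnuiv'
+ 'feg' → 'wndbuqfbnuivfeg'

'wndbuqfbnuivfeg'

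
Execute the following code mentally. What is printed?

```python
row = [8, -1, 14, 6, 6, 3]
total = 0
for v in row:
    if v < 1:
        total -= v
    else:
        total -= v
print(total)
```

-36

v=8: not <1, total = 0-8 = -8
v=-1: <1, total = (-8)-(-1) = -7
v=14: not <1, total = (-7)-14 = -21
v=6: not <1, total = (-21)-6 = -27
v=6: not <1, total = (-27)-6 = -33
v=3: not <1, total = (-33)-3 = -36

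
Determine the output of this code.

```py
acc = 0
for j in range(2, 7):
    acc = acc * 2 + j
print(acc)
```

88

j=2: acc = 0*2+2 = 2
j=3: acc = 2*2+3 = 7
j=4: acc = 7*2+4 = 18
j=5: acc = 18*2+5 = 41
j=6: acc = 41*2+6 = 88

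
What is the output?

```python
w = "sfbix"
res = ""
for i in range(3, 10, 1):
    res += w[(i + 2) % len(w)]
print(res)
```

i=3: add w[0]='s' → 's'
i=4: add w[1]='f' → 'sf'
i=5: add w[2]='b' → 'sfb'
i=6: add w[3]='i' → 'sfbi'
i=7: add w[4]='x' → 'sfbix'
i=8: add w[0]='s' → 'sfbixs'
i=9: add w[1]='f' → 'sfbixsf'

sfbixsf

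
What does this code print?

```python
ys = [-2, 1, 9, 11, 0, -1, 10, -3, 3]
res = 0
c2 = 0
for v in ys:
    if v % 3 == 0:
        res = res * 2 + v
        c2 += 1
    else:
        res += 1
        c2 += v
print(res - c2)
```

v=-2: not %3==0, res = 0+1 = 1; c2=-2
v=1: not %3==0, res = 1+1 = 2; c2=-1
v=9: %3==0, res = 2*2+9 = 13; c2=0
v=11: not %3==0, res = 13+1 = 14; c2=11
v=0: %3==0, res = 14*2+0 = 28; c2=12
v=-1: not %3==0, res = 28+1 = 29; c2=11
v=10: not %3==0, res = 29+1 = 30; c2=21
v=-3: %3==0, res = 30*2+(-3) = 57; c2=22
v=3: %3==0, res = 57*2+3 = 117; c2=23
res-c2 = 117-23 = 94

94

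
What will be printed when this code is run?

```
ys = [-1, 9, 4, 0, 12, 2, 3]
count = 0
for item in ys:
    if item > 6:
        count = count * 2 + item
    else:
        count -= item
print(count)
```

21

item=-1: not >6, count = 0-(-1) = 1
item=9: >6, count = 1*2+9 = 11
item=4: not >6, count = 11-4 = 7
item=0: not >6, count = 7-0 = 7
item=12: >6, count = 7*2+12 = 26
item=2: not >6, count = 26-2 = 24
item=3: not >6, count = 24-3 = 21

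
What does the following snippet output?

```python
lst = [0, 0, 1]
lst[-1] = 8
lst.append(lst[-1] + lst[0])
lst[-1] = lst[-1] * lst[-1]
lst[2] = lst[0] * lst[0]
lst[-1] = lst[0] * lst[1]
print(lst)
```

[0, 0, 0, 0]

lst[-1] = 8 → [0, 0, 8]
append lst[-1]+lst[0] = 8+0 = 8 → [0, 0, 8, 8]
lst[-1] = lst[-1]*lst[-1] = 8*8 = 64 → [0, 0, 8, 64]
lst[2] = lst[0]*lst[0] = 0*0 = 0 → [0, 0, 0, 64]
lst[-1] = lst[0]*lst[1] = 0*0 = 0 → [0, 0, 0, 0]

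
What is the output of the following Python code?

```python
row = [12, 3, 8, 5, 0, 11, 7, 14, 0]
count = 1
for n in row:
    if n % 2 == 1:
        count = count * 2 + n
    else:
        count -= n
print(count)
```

-181

n=12: not odd, count = 1-12 = -11
n=3: odd, count = (-11)*2+3 = -19
n=8: not odd, count = (-19)-8 = -27
n=5: odd, count = (-27)*2+5 = -49
n=0: not odd, count = (-49)-0 = -49
n=11: odd, count = (-49)*2+11 = -87
n=7: odd, count = (-87)*2+7 = -167
n=14: not odd, count = (-167)-14 = -181
n=0: not odd, count = (-181)-0 = -181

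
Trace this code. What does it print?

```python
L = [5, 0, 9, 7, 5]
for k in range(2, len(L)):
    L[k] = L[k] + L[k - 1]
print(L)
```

k=2: L[2] = 9+0 = 9 → [5, 0, 9, 7, 5]
k=3: L[3] = 7+9 = 16 → [5, 0, 9, 16, 5]
k=4: L[4] = 5+16 = 21 → [5, 0, 9, 16, 21]

[5, 0, 9, 16, 21]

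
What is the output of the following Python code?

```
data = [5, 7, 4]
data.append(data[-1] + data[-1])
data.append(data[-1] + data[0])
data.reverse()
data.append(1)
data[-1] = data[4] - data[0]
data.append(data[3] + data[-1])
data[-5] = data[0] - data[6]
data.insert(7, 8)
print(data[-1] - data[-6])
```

append data[-1]+data[-1] = 4+4 = 8 → [5, 7, 4, 8]
append data[-1]+data[0] = 8+5 = 13 → [5, 7, 4, 8, 13]
reverse → [13, 8, 4, 7, 5]
append 1 → [13, 8, 4, 7, 5, 1]
data[-1] = data[4]-data[0] = 5-13 = -8 → [13, 8, 4, 7, 5, -8]
append data[3]+data[-1] = 7+(-8) = -1 → [13, 8, 4, 7, 5, -8, -1]
data[-5] = data[0]-data[6] = 13-(-1) = 14 → [13, 8, 14, 7, 5, -8, -1]
insert 8 at 7 → [13, 8, 14, 7, 5, -8, -1, 8]
data[-1]-data[-6] = 8-14 = -6

-6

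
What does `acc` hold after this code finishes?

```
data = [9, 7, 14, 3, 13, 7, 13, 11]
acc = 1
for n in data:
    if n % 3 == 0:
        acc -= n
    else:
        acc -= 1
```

n=9: %3==0, acc = 1-9 = -8
n=7: not %3==0, acc = (-8)-1 = -9
n=14: not %3==0, acc = (-9)-1 = -10
n=3: %3==0, acc = (-10)-3 = -13
n=13: not %3==0, acc = (-13)-1 = -14
n=7: not %3==0, acc = (-14)-1 = -15
n=13: not %3==0, acc = (-15)-1 = -16
n=11: not %3==0, acc = (-16)-1 = -17

-17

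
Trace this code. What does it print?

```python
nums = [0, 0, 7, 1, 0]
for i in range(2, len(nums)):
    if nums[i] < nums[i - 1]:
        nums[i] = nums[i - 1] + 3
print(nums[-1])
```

i=2: 7>=0, unchanged → [0, 0, 7, 1, 0]
i=3: 1<7, nums[3] = 7+3 = 10 → [0, 0, 7, 10, 0]
i=4: 0<10, nums[4] = 10+3 = 13 → [0, 0, 7, 10, 13]

13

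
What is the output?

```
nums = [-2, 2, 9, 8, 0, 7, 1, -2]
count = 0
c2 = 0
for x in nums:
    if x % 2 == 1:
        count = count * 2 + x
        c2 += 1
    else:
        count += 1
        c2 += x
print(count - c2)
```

x=-2: not odd, count = 0+1 = 1; c2=-2
x=2: not odd, count = 1+1 = 2; c2=0
x=9: odd, count = 2*2+9 = 13; c2=1
x=8: not odd, count = 13+1 = 14; c2=9
x=0: not odd, count = 14+1 = 15; c2=9
x=7: odd, count = 15*2+7 = 37; c2=10
x=1: odd, count = 37*2+1 = 75; c2=11
x=-2: not odd, count = 75+1 = 76; c2=9
count-c2 = 76-9 = 67

67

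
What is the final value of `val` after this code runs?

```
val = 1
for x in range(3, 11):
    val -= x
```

x=3: val = 1-3 = -2
x=4: val = (-2)-4 = -6
x=5: val = (-6)-5 = -11
x=6: val = (-11)-6 = -17
x=7: val = (-17)-7 = -24
x=8: val = (-24)-8 = -32
x=9: val = (-32)-9 = -41
x=10: val = (-41)-10 = -51

-51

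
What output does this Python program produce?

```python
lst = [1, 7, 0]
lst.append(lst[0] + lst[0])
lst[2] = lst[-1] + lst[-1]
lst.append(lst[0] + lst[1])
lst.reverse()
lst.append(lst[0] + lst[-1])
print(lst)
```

append lst[0]+lst[0] = 1+1 = 2 → [1, 7, 0, 2]
lst[2] = lst[-1]+lst[-1] = 2+2 = 4 → [1, 7, 4, 2]
append lst[0]+lst[1] = 1+7 = 8 → [1, 7, 4, 2, 8]
reverse → [8, 2, 4, 7, 1]
append lst[0]+lst[-1] = 8+1 = 9 → [8, 2, 4, 7, 1, 9]

[8, 2, 4, 7, 1, 9]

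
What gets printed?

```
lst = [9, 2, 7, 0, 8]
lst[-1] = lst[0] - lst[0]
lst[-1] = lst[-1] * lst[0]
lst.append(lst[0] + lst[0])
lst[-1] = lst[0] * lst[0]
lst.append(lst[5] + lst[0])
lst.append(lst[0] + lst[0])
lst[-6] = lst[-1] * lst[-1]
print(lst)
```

[9, 2, 324, 0, 0, 81, 90, 18]

lst[-1] = lst[0]-lst[0] = 9-9 = 0 → [9, 2, 7, 0, 0]
lst[-1] = lst[-1]*lst[0] = 0*9 = 0 → [9, 2, 7, 0, 0]
append lst[0]+lst[0] = 9+9 = 18 → [9, 2, 7, 0, 0, 18]
lst[-1] = lst[0]*lst[0] = 9*9 = 81 → [9, 2, 7, 0, 0, 81]
append lst[5]+lst[0] = 81+9 = 90 → [9, 2, 7, 0, 0, 81, 90]
append lst[0]+lst[0] = 9+9 = 18 → [9, 2, 7, 0, 0, 81, 90, 18]
lst[-6] = lst[-1]*lst[-1] = 18*18 = 324 → [9, 2, 324, 0, 0, 81, 90, 18]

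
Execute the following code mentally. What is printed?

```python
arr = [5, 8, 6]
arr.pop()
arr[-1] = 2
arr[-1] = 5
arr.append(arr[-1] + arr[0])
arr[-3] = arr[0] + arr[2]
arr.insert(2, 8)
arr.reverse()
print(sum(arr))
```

pop() removes 6 → [5, 8]
arr[-1] = 2 → [5, 2]
arr[-1] = 5 → [5, 5]
append arr[-1]+arr[0] = 5+5 = 10 → [5, 5, 10]
arr[-3] = arr[0]+arr[2] = 5+10 = 15 → [15, 5, 10]
insert 8 at 2 → [15, 5, 8, 10]
reverse → [10, 8, 5, 15]
sum = 38

38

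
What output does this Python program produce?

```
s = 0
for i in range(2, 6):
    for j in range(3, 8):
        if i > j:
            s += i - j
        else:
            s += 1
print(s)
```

i=2,j=3: not 2>3, s = 0+1 = 1
i=2,j=4: not 2>4, s = 1+1 = 2
i=2,j=5: not 2>5, s = 2+1 = 3
i=2,j=6: not 2>6, s = 3+1 = 4
i=2,j=7: not 2>7, s = 4+1 = 5
i=3,j=3: not 3>3, s = 5+1 = 6
i=3,j=4: not 3>4, s = 6+1 = 7
i=3,j=5: not 3>5, s = 7+1 = 8
i=3,j=6: not 3>6, s = 8+1 = 9
i=3,j=7: not 3>7, s = 9+1 = 10
i=4,j=3: 4>3, s = 10+1 = 11
i=4,j=4: not 4>4, s = 11+1 = 12
i=4,j=5: not 4>5, s = 12+1 = 13
i=4,j=6: not 4>6, s = 13+1 = 14
i=4,j=7: not 4>7, s = 14+1 = 15
i=5,j=3: 5>3, s = 15+2 = 17
i=5,j=4: 5>4, s = 17+1 = 18
i=5,j=5: not 5>5, s = 18+1 = 19
i=5,j=6: not 5>6, s = 19+1 = 20
i=5,j=7: not 5>7, s = 20+1 = 21

21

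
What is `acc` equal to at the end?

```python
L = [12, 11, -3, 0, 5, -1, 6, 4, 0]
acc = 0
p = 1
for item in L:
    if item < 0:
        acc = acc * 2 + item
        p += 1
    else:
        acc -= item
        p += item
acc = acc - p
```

-160

item=12: not <0, acc = 0-12 = -12; p=13
item=11: not <0, acc = (-12)-11 = -23; p=24
item=-3: <0, acc = (-23)*2+(-3) = -49; p=25
item=0: not <0, acc = (-49)-0 = -49; p=25
item=5: not <0, acc = (-49)-5 = -54; p=30
item=-1: <0, acc = (-54)*2+(-1) = -109; p=31
item=6: not <0, acc = (-109)-6 = -115; p=37
item=4: not <0, acc = (-115)-4 = -119; p=41
item=0: not <0, acc = (-119)-0 = -119; p=41
acc-p = (-119)-41 = -160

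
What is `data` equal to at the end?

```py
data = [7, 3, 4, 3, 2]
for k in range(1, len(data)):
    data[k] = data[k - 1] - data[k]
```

[7, 4, 0, -3, -5]

k=1: data[1] = 7-3 = 4 → [7, 4, 4, 3, 2]
k=2: data[2] = 4-4 = 0 → [7, 4, 0, 3, 2]
k=3: data[3] = 0-3 = -3 → [7, 4, 0, -3, 2]
k=4: data[4] = (-3)-2 = -5 → [7, 4, 0, -3, -5]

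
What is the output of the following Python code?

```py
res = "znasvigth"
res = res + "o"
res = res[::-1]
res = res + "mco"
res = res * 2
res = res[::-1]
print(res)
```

+ 'o' → 'znasvigtho'
reverse → 'ohtgivsanz'
+ 'mco' → 'ohtgivsanzmco'
repeat ×2 → 'ohtgivsanzmcoohtgivsanzmco'
reverse → 'ocmznasvigthoocmznasvigtho'

ocmznasvigthoocmznasvigtho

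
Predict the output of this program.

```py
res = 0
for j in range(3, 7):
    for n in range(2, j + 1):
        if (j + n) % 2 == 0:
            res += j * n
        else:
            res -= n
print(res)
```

j=3,n=2: odd sum, res = 0-2 = -2
j=3,n=3: even sum, res = (-2)+9 = 7
j=4,n=2: even sum, res = 7+8 = 15
j=4,n=3: odd sum, res = 15-3 = 12
j=4,n=4: even sum, res = 12+16 = 28
j=5,n=2: odd sum, res = 28-2 = 26
j=5,n=3: even sum, res = 26+15 = 41
j=5,n=4: odd sum, res = 41-4 = 37
j=5,n=5: even sum, res = 37+25 = 62
j=6,n=2: even sum, res = 62+12 = 74
j=6,n=3: odd sum, res = 74-3 = 71
j=6,n=4: even sum, res = 71+24 = 95
j=6,n=5: odd sum, res = 95-5 = 90
j=6,n=6: even sum, res = 90+36 = 126

126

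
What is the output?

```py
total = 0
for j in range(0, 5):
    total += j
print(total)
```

j=0: total = 0+0 = 0
j=1: total = 0+1 = 1
j=2: total = 1+2 = 3
j=3: total = 3+3 = 6
j=4: total = 6+4 = 10

10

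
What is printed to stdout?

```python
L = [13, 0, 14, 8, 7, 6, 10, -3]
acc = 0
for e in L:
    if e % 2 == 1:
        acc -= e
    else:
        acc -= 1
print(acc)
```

-22

e=13: odd, acc = 0-13 = -13
e=0: not odd, acc = (-13)-1 = -14
e=14: not odd, acc = (-14)-1 = -15
e=8: not odd, acc = (-15)-1 = -16
e=7: odd, acc = (-16)-7 = -23
e=6: not odd, acc = (-23)-1 = -24
e=10: not odd, acc = (-24)-1 = -25
e=-3: odd, acc = (-25)-(-3) = -22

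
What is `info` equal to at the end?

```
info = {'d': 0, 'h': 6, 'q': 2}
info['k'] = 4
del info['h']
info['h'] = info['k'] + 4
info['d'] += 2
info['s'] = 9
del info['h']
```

info['k'] = 4 → {'d': 0, 'h': 6, 'q': 2, 'k': 4}
del 'h' → {'d': 0, 'q': 2, 'k': 4}
info['h'] = info['k']+4 = 8 → {'d': 0, 'q': 2, 'k': 4, 'h': 8}
info['d'] = 0+2 = 2 → {'d': 2, 'q': 2, 'k': 4, 'h': 8}
info['s'] = 9 → {'d': 2, 'q': 2, 'k': 4, 'h': 8, 's': 9}
del 'h' → {'d': 2, 'q': 2, 'k': 4, 's': 9}

{'d': 2, 'q': 2, 'k': 4, 's': 9}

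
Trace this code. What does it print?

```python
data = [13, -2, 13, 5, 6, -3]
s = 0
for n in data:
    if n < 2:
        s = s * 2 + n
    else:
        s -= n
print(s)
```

n=13: not <2, s = 0-13 = -13
n=-2: <2, s = (-13)*2+(-2) = -28
n=13: not <2, s = (-28)-13 = -41
n=5: not <2, s = (-41)-5 = -46
n=6: not <2, s = (-46)-6 = -52
n=-3: <2, s = (-52)*2+(-3) = -107

-107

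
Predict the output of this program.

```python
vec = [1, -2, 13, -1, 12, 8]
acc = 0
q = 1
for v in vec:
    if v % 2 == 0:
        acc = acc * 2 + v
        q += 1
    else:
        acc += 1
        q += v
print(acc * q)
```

680

v=1: not even, acc = 0+1 = 1; q=2
v=-2: even, acc = 1*2+(-2) = 0; q=3
v=13: not even, acc = 0+1 = 1; q=16
v=-1: not even, acc = 1+1 = 2; q=15
v=12: even, acc = 2*2+12 = 16; q=16
v=8: even, acc = 16*2+8 = 40; q=17
acc*q = 40*17 = 680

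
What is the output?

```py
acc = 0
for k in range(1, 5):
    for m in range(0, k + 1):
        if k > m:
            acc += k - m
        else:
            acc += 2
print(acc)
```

k=1,m=0: 1>0, acc = 0+1 = 1
k=1,m=1: not 1>1, acc = 1+2 = 3
k=2,m=0: 2>0, acc = 3+2 = 5
k=2,m=1: 2>1, acc = 5+1 = 6
k=2,m=2: not 2>2, acc = 6+2 = 8
k=3,m=0: 3>0, acc = 8+3 = 11
k=3,m=1: 3>1, acc = 11+2 = 13
k=3,m=2: 3>2, acc = 13+1 = 14
k=3,m=3: not 3>3, acc = 14+2 = 16
k=4,m=0: 4>0, acc = 16+4 = 20
k=4,m=1: 4>1, acc = 20+3 = 23
k=4,m=2: 4>2, acc = 23+2 = 25
k=4,m=3: 4>3, acc = 25+1 = 26
k=4,m=4: not 4>4, acc = 26+2 = 28

28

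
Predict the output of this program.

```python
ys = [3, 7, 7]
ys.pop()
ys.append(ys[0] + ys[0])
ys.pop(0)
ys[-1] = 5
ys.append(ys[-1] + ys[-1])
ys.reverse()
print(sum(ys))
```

22

pop() removes 7 → [3, 7]
append ys[0]+ys[0] = 3+3 = 6 → [3, 7, 6]
pop(0) removes 3 → [7, 6]
ys[-1] = 5 → [7, 5]
append ys[-1]+ys[-1] = 5+5 = 10 → [7, 5, 10]
reverse → [10, 5, 7]
sum = 22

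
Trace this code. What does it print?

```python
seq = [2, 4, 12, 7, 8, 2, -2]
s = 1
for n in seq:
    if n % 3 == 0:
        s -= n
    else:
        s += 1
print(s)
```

-5

n=2: not %3==0, s = 1+1 = 2
n=4: not %3==0, s = 2+1 = 3
n=12: %3==0, s = 3-12 = -9
n=7: not %3==0, s = (-9)+1 = -8
n=8: not %3==0, s = (-8)+1 = -7
n=2: not %3==0, s = (-7)+1 = -6
n=-2: not %3==0, s = (-6)+1 = -5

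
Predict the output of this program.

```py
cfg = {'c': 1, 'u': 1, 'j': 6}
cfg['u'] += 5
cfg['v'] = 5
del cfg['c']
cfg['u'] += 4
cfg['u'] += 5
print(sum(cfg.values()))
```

26

cfg['u'] = 1+5 = 6 → {'c': 1, 'u': 6, 'j': 6}
cfg['v'] = 5 → {'c': 1, 'u': 6, 'j': 6, 'v': 5}
del 'c' → {'u': 6, 'j': 6, 'v': 5}
cfg['u'] = 6+4 = 10 → {'u': 10, 'j': 6, 'v': 5}
cfg['u'] = 10+5 = 15 → {'u': 15, 'j': 6, 'v': 5}
sum of values = 26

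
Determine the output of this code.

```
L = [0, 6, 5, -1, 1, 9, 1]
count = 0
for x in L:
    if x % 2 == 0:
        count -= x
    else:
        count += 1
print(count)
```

x=0: even, count = 0-0 = 0
x=6: even, count = 0-6 = -6
x=5: not even, count = (-6)+1 = -5
x=-1: not even, count = (-5)+1 = -4
x=1: not even, count = (-4)+1 = -3
x=9: not even, count = (-3)+1 = -2
x=1: not even, count = (-2)+1 = -1

-1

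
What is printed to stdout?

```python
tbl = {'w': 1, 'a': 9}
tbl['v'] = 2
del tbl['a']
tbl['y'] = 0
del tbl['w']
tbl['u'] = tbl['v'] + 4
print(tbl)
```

tbl['v'] = 2 → {'w': 1, 'a': 9, 'v': 2}
del 'a' → {'w': 1, 'v': 2}
tbl['y'] = 0 → {'w': 1, 'v': 2, 'y': 0}
del 'w' → {'v': 2, 'y': 0}
tbl['u'] = tbl['v']+4 = 6 → {'v': 2, 'y': 0, 'u': 6}

{'v': 2, 'y': 0, 'u': 6}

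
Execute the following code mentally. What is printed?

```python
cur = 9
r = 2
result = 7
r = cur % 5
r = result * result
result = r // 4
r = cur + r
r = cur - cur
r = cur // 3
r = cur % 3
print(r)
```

r = 9%5 = 4
r = 7*7 = 49
result = 49//4 = 12
r = 9+49 = 58
r = 9-9 = 0
r = 9//3 = 3
r = 9%3 = 0

0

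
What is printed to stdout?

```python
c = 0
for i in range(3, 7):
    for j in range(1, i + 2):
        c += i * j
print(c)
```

363

i=3,j=1: c = 0+3 = 3
i=3,j=2: c = 3+6 = 9
i=3,j=3: c = 9+9 = 18
i=3,j=4: c = 18+12 = 30
i=4,j=1: c = 30+4 = 34
i=4,j=2: c = 34+8 = 42
i=4,j=3: c = 42+12 = 54
i=4,j=4: c = 54+16 = 70
i=4,j=5: c = 70+20 = 90
i=5,j=1: c = 90+5 = 95
i=5,j=2: c = 95+10 = 105
i=5,j=3: c = 105+15 = 120
i=5,j=4: c = 120+20 = 140
i=5,j=5: c = 140+25 = 165
i=5,j=6: c = 165+30 = 195
i=6,j=1: c = 195+6 = 201
i=6,j=2: c = 201+12 = 213
i=6,j=3: c = 213+18 = 231
i=6,j=4: c = 231+24 = 255
i=6,j=5: c = 255+30 = 285
i=6,j=6: c = 285+36 = 321
i=6,j=7: c = 321+42 = 363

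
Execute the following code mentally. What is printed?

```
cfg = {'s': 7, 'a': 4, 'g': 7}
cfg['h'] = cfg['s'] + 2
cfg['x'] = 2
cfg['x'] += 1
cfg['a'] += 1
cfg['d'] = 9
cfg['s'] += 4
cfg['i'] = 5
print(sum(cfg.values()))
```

49

cfg['h'] = cfg['s']+2 = 9 → {'s': 7, 'a': 4, 'g': 7, 'h': 9}
cfg['x'] = 2 → {'s': 7, 'a': 4, 'g': 7, 'h': 9, 'x': 2}
cfg['x'] = 2+1 = 3 → {'s': 7, 'a': 4, 'g': 7, 'h': 9, 'x': 3}
cfg['a'] = 4+1 = 5 → {'s': 7, 'a': 5, 'g': 7, 'h': 9, 'x': 3}
cfg['d'] = 9 → {'s': 7, 'a': 5, 'g': 7, 'h': 9, 'x': 3, 'd': 9}
cfg['s'] = 7+4 = 11 → {'s': 11, 'a': 5, 'g': 7, 'h': 9, 'x': 3, 'd': 9}
cfg['i'] = 5 → {'s': 11, 'a': 5, 'g': 7, 'h': 9, 'x': 3, 'd': 9, 'i': 5}
sum of values = 49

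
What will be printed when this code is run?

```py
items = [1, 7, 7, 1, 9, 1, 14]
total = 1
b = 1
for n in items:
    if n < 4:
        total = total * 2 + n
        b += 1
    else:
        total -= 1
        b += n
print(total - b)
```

-37

n=1: <4, total = 1*2+1 = 3; b=2
n=7: not <4, total = 3-1 = 2; b=9
n=7: not <4, total = 2-1 = 1; b=16
n=1: <4, total = 1*2+1 = 3; b=17
n=9: not <4, total = 3-1 = 2; b=26
n=1: <4, total = 2*2+1 = 5; b=27
n=14: not <4, total = 5-1 = 4; b=41
total-b = 4-41 = -37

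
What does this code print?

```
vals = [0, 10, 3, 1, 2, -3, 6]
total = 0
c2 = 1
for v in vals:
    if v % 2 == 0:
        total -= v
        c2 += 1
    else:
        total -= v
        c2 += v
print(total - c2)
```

-25

v=0: even, total = 0-0 = 0; c2=2
v=10: even, total = 0-10 = -10; c2=3
v=3: not even, total = (-10)-3 = -13; c2=6
v=1: not even, total = (-13)-1 = -14; c2=7
v=2: even, total = (-14)-2 = -16; c2=8
v=-3: not even, total = (-16)-(-3) = -13; c2=5
v=6: even, total = (-13)-6 = -19; c2=6
total-c2 = (-19)-6 = -25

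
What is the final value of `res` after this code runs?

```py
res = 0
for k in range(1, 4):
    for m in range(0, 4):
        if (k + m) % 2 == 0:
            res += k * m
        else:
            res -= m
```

12

k=1,m=0: odd sum, res = 0-0 = 0
k=1,m=1: even sum, res = 0+1 = 1
k=1,m=2: odd sum, res = 1-2 = -1
k=1,m=3: even sum, res = (-1)+3 = 2
k=2,m=0: even sum, res = 2+0 = 2
k=2,m=1: odd sum, res = 2-1 = 1
k=2,m=2: even sum, res = 1+4 = 5
k=2,m=3: odd sum, res = 5-3 = 2
k=3,m=0: odd sum, res = 2-0 = 2
k=3,m=1: even sum, res = 2+3 = 5
k=3,m=2: odd sum, res = 5-2 = 3
k=3,m=3: even sum, res = 3+9 = 12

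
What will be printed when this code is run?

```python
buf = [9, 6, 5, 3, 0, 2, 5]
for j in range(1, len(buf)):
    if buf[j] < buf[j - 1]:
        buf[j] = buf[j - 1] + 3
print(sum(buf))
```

126

j=1: 6<9, buf[1] = 9+3 = 12 → [9, 12, 5, 3, 0, 2, 5]
j=2: 5<12, buf[2] = 12+3 = 15 → [9, 12, 15, 3, 0, 2, 5]
j=3: 3<15, buf[3] = 15+3 = 18 → [9, 12, 15, 18, 0, 2, 5]
j=4: 0<18, buf[4] = 18+3 = 21 → [9, 12, 15, 18, 21, 2, 5]
j=5: 2<21, buf[5] = 21+3 = 24 → [9, 12, 15, 18, 21, 24, 5]
j=6: 5<24, buf[6] = 24+3 = 27 → [9, 12, 15, 18, 21, 24, 27]
sum = 126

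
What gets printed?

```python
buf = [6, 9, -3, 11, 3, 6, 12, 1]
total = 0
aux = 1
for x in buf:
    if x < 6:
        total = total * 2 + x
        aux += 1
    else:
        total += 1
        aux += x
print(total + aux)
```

x=6: not <6, total = 0+1 = 1; aux=7
x=9: not <6, total = 1+1 = 2; aux=16
x=-3: <6, total = 2*2+(-3) = 1; aux=17
x=11: not <6, total = 1+1 = 2; aux=28
x=3: <6, total = 2*2+3 = 7; aux=29
x=6: not <6, total = 7+1 = 8; aux=35
x=12: not <6, total = 8+1 = 9; aux=47
x=1: <6, total = 9*2+1 = 19; aux=48
total+aux = 19+48 = 67

67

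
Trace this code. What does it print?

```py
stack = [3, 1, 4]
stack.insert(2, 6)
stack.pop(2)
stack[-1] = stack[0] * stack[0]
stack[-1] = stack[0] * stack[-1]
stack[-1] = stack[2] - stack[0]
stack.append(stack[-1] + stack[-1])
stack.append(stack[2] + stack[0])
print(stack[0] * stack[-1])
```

insert 6 at 2 → [3, 1, 6, 4]
pop(2) removes 6 → [3, 1, 4]
stack[-1] = stack[0]*stack[0] = 3*3 = 9 → [3, 1, 9]
stack[-1] = stack[0]*stack[-1] = 3*9 = 27 → [3, 1, 27]
stack[-1] = stack[2]-stack[0] = 27-3 = 24 → [3, 1, 24]
append stack[-1]+stack[-1] = 24+24 = 48 → [3, 1, 24, 48]
append stack[2]+stack[0] = 24+3 = 27 → [3, 1, 24, 48, 27]
stack[0]*stack[-1] = 3*27 = 81

81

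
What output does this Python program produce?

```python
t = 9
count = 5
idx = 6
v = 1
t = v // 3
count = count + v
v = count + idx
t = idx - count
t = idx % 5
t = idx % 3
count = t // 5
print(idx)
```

t = 1//3 = 0
count = 5+1 = 6
v = 6+6 = 12
t = 6-6 = 0
t = 6%5 = 1
t = 6%3 = 0
count = 0//5 = 0

6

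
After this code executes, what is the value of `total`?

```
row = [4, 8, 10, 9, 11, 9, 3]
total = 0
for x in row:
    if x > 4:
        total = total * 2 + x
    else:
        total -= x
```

x=4: not >4, total = 0-4 = -4
x=8: >4, total = (-4)*2+8 = 0
x=10: >4, total = 0*2+10 = 10
x=9: >4, total = 10*2+9 = 29
x=11: >4, total = 29*2+11 = 69
x=9: >4, total = 69*2+9 = 147
x=3: not >4, total = 147-3 = 144

144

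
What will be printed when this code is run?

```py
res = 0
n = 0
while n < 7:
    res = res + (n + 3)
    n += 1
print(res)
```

n=0: res = 0+3 = 3
n=1: res = 3+4 = 7
n=2: res = 7+5 = 12
n=3: res = 12+6 = 18
n=4: res = 18+7 = 25
n=5: res = 25+8 = 33
n=6: res = 33+9 = 42

42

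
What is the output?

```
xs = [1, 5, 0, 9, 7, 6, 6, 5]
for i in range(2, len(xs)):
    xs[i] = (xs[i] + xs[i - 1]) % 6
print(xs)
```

i=2: xs[2] = (0+5)%6 = 5 → [1, 5, 5, 9, 7, 6, 6, 5]
i=3: xs[3] = (9+5)%6 = 2 → [1, 5, 5, 2, 7, 6, 6, 5]
i=4: xs[4] = (7+2)%6 = 3 → [1, 5, 5, 2, 3, 6, 6, 5]
i=5: xs[5] = (6+3)%6 = 3 → [1, 5, 5, 2, 3, 3, 6, 5]
i=6: xs[6] = (6+3)%6 = 3 → [1, 5, 5, 2, 3, 3, 3, 5]
i=7: xs[7] = (5+3)%6 = 2 → [1, 5, 5, 2, 3, 3, 3, 2]

[1, 5, 5, 2, 3, 3, 3, 2]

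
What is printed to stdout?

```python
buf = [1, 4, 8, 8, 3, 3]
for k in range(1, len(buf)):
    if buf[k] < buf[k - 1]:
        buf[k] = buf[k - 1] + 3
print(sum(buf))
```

k=1: 4>=1, unchanged → [1, 4, 8, 8, 3, 3]
k=2: 8>=4, unchanged → [1, 4, 8, 8, 3, 3]
k=3: 8>=8, unchanged → [1, 4, 8, 8, 3, 3]
k=4: 3<8, buf[4] = 8+3 = 11 → [1, 4, 8, 8, 11, 3]
k=5: 3<11, buf[5] = 11+3 = 14 → [1, 4, 8, 8, 11, 14]
sum = 46

46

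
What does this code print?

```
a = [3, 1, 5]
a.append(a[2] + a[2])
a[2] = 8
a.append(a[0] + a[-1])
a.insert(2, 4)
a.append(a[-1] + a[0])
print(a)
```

append a[2]+a[2] = 5+5 = 10 → [3, 1, 5, 10]
a[2] = 8 → [3, 1, 8, 10]
append a[0]+a[-1] = 3+10 = 13 → [3, 1, 8, 10, 13]
insert 4 at 2 → [3, 1, 4, 8, 10, 13]
append a[-1]+a[0] = 13+3 = 16 → [3, 1, 4, 8, 10, 13, 16]

[3, 1, 4, 8, 10, 13, 16]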